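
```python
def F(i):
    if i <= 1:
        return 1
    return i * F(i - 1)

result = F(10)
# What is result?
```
Call trace:
F(i=10)
  F(i=9)
    F(i=8)
      F(i=7)
        F(i=6)
          F(i=5)
            F(i=4)
              F(i=3)
                F(i=2)
                  F(i=1)
                  -> return 1
                -> return 2
              -> return 6
            -> return 24
          -> return 120
        -> return 720
      -> return 5040
    -> return 40320
  -> return 362880
-> return 3628800

Final answer: 3628800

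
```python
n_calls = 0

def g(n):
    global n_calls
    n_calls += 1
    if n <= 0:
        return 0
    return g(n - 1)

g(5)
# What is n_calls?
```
Call trace:
g(n=5)
  g(n=4)
    g(n=3)
      g(n=2)
        g(n=1)
          g(n=0)
          -> return 0
        -> return 0
      -> return 0
    -> return 0
  -> return 0
-> return 0

n_calls is incremented once per call. g is entered once for each n = 5, 4, 3, 2, 1, 0 (the n <= 0 call returns without recursing), i.e. 5 + 1 calls.
n_calls = 6

Final answer: 6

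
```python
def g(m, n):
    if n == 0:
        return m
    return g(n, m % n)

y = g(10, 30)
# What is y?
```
Call trace:
g(m=10, n=30)
  g(m=30, n=10)
    g(m=10, n=0)
    -> return 10
  -> return 10
-> return 10

Final answer: 10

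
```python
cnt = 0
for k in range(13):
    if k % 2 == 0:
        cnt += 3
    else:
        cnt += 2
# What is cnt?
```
Trace:
  cnt=0
  cnt=3, k=0
  cnt=5, k=1
  cnt=8, k=2
  cnt=10, k=3
  cnt=13, k=4
  cnt=15, k=5
  cnt=18, k=6
  cnt=20, k=7
  cnt=23, k=8
  cnt=25, k=9
  cnt=28, k=10
  cnt=30, k=11
  cnt=33, k=12

Final answer: 33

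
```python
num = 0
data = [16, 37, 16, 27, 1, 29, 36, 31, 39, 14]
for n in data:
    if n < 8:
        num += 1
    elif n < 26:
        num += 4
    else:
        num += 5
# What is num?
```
Trace:
  num=0
  num=4, n=16
  num=9, n=37
  num=13, n=16
  num=18, n=27
  num=19, n=1
  num=24, n=29
  num=29, n=36
  num=34, n=31
  num=39, n=39
  num=43, n=14

Final answer: 43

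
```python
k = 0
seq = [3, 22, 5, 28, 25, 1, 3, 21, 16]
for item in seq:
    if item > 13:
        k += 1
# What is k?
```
Trace:
  k=0
  k=0, item=3
  k=1, item=22
  k=1, item=5
  k=2, item=28
  k=3, item=25
  k=3, item=1
  k=3, item=3
  k=4, item=21
  k=5, item=16

Final answer: 5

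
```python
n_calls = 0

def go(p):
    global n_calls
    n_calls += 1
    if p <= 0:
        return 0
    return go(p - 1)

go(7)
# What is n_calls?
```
Call trace:
go(p=7)
  go(p=6)
    go(p=5)
      go(p=4)
        go(p=3)
          go(p=2)
            go(p=1)
              go(p=0)
              -> return 0
            -> return 0
          -> return 0
        -> return 0
      -> return 0
    -> return 0
  -> return 0
-> return 0

n_calls is incremented once per call. go is entered once for each p = 7, 6, 5, 4, 3, 2, 1, 0 (the p <= 0 call returns without recursing), i.e. 7 + 1 calls.
n_calls = 8

Final answer: 8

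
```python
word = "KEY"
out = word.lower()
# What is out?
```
Trace:
  word='KEY'
  word='KEY', out='key'

Final answer: 'key'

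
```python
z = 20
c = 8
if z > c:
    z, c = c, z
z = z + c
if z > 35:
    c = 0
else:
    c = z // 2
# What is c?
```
Trace:
  z=20
  z=20, c=8
  z=8, c=20
  z=28, c=20
  z=28, c=14

Final answer: 14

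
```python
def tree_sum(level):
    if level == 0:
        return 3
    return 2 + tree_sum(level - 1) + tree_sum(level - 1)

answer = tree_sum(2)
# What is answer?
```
Call trace (a repeated sub-call is expanded the first time; later identical calls just restate its return value):
tree_sum(level=2)
  tree_sum(level=1)
    tree_sum(level=0)
    -> return 3
    tree_sum(level=0)
    -> return 3
  -> return 8
  tree_sum(level=1) -> return 8  (same call as traced above)
-> return 18

Final answer: 18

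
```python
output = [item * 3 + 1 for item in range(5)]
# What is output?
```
Trace:
  item=0
  item=1
  item=2
  item=3
  item=4
  output=[1, 4, 7, 10, 13]

Final answer: [1, 4, 7, 10, 13]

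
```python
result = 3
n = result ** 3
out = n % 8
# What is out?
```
Trace:
  result=3
  result=3, n=27
  result=3, n=27, out=3

Final answer: 3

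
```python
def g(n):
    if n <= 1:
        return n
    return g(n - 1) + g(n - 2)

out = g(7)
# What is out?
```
Call trace (a repeated sub-call is expanded the first time; later identical calls just restate its return value):
g(n=7)
  g(n=6)
    g(n=5)
      g(n=4)
        g(n=3)
          g(n=2)
            g(n=1)
            -> return 1
            g(n=0)
            -> return 0
          -> return 1
          g(n=1)
          -> return 1
        -> return 2
        g(n=2) -> return 1  (same call as traced above)
      -> return 3
      g(n=3) -> return 2  (same call as traced above)
    -> return 5
    g(n=4) -> return 3  (same call as traced above)
  -> return 8
  g(n=5) -> return 5  (same call as traced above)
-> return 13

Final answer: 13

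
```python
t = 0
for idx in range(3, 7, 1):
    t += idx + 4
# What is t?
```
Trace:
  t=0
  t=7, idx=3
  t=15, idx=4
  t=24, idx=5
  t=34, idx=6

Final answer: 34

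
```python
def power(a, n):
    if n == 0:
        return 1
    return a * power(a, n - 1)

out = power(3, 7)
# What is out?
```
Call trace:
power(a=3, n=7)
  power(a=3, n=6)
    power(a=3, n=5)
      power(a=3, n=4)
        power(a=3, n=3)
          power(a=3, n=2)
            power(a=3, n=1)
              power(a=3, n=0)
              -> return 1
            -> return 3
          -> return 9
        -> return 27
      -> return 81
    -> return 243
  -> return 729
-> return 2187

Final answer: 2187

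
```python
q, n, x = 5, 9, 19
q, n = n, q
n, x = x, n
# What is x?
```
Trace:
  q=5, n=9, x=19
  q=9, n=5, x=19
  q=9, n=19, x=5

Final answer: 5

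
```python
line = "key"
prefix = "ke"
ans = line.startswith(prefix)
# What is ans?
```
Trace:
  line='key'
  line='key', prefix='ke'
  line='key', prefix='ke', ans=True

Final answer: True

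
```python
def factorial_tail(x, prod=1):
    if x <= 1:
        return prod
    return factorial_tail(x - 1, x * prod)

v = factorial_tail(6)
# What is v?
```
Call trace:
factorial_tail(x=6, prod=1)
  factorial_tail(x=5, prod=6)
    factorial_tail(x=4, prod=30)
      factorial_tail(x=3, prod=120)
        factorial_tail(x=2, prod=360)
          factorial_tail(x=1, prod=720)
          -> return 720
        -> return 720
      -> return 720
    -> return 720
  -> return 720
-> return 720

Final answer: 720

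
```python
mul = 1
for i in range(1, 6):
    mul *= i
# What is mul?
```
Trace:
  mul=1
  mul=1, i=1
  mul=2, i=2
  mul=6, i=3
  mul=24, i=4
  mul=120, i=5

Final answer: 120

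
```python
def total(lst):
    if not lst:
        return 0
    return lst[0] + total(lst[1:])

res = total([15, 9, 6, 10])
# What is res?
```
Call trace:
total(lst=[15, 9, 6, 10])
  total(lst=[9, 6, 10])
    total(lst=[6, 10])
      total(lst=[10])
        total(lst=[])
        -> return 0
      -> return 10
    -> return 16
  -> return 25
-> return 40

Final answer: 40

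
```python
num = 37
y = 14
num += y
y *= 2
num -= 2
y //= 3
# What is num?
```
Trace:
  num=37
  num=37, y=14
  num=51, y=14
  num=51, y=28
  num=49, y=28
  num=49, y=9

Final answer: 49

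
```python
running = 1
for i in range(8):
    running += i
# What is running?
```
Trace:
  running=1
  running=1, i=0
  running=2, i=1
  running=4, i=2
  running=7, i=3
  running=11, i=4
  running=16, i=5
  running=22, i=6
  running=29, i=7

Final answer: 29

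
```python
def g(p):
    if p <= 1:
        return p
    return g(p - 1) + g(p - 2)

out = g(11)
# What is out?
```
Call trace (a repeated sub-call is expanded the first time; later identical calls just restate its return value):
g(p=11)
  g(p=10)
    g(p=9)
      g(p=8)
        g(p=7)
          g(p=6)
            g(p=5)
              g(p=4)
                g(p=3)
                  g(p=2)
                    g(p=1)
                    -> return 1
                    g(p=0)
                    -> return 0
                  -> return 1
                  g(p=1)
                  -> return 1
                -> return 2
                g(p=2) -> return 1  (same call as traced above)
              -> return 3
              g(p=3) -> return 2  (same call as traced above)
            -> return 5
            g(p=4) -> return 3  (same call as traced above)
          -> return 8
          g(p=5) -> return 5  (same call as traced above)
        -> return 13
        g(p=6) -> return 8  (same call as traced above)
      -> return 21
      g(p=7) -> return 13  (same call as traced above)
    -> return 34
    g(p=8) -> return 21  (same call as traced above)
  -> return 55
  g(p=9) -> return 34  (same call as traced above)
-> return 89

Final answer: 89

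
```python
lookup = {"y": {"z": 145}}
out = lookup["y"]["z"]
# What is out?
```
Trace:
  lookup={'y': {'z': 145}}
  lookup={'y': {'z': 145}}, out=145

Final answer: 145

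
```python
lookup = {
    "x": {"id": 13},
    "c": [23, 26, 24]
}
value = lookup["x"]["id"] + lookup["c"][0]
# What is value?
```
Trace:
  lookup={'x': {'id': 13}, 'c': [23, 26, 24]}
  lookup={'x': {'id': 13}, 'c': [23, 26, 24]}, value=36

Final answer: 36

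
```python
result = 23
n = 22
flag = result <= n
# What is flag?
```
Trace:
  result=23
  result=23, n=22
  result=23, n=22, flag=False

Final answer: False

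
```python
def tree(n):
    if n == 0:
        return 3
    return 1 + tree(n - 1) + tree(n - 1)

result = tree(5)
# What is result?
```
Call trace (a repeated sub-call is expanded the first time; later identical calls just restate its return value):
tree(n=5)
  tree(n=4)
    tree(n=3)
      tree(n=2)
        tree(n=1)
          tree(n=0)
          -> return 3
          tree(n=0)
          -> return 3
        -> return 7
        tree(n=1) -> return 7  (same call as traced above)
      -> return 15
      tree(n=2) -> return 15  (same call as traced above)
    -> return 31
    tree(n=3) -> return 31  (same call as traced above)
  -> return 63
  tree(n=4) -> return 63  (same call as traced above)
-> return 127

Final answer: 127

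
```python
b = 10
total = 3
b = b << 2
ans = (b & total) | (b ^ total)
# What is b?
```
Trace:
  b=10
  b=10, total=3
  b=40, total=3
  b=40, total=3, ans=43

Final answer: 40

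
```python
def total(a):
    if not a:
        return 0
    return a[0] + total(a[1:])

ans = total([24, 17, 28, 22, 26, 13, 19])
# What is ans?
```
Call trace:
total(a=[24, 17, 28, 22, 26, 13, 19])
  total(a=[17, 28, 22, 26, 13, 19])
    total(a=[28, 22, 26, 13, 19])
      total(a=[22, 26, 13, 19])
        total(a=[26, 13, 19])
          total(a=[13, 19])
            total(a=[19])
              total(a=[])
              -> return 0
            -> return 19
          -> return 32
        -> return 58
      -> return 80
    -> return 108
  -> return 125
-> return 149

Final answer: 149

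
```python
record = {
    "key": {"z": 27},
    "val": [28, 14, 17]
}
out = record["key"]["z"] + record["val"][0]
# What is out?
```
Trace:
  record={'key': {'z': 27}, 'val': [28, 14, 17]}
  record={'key': {'z': 27}, 'val': [28, 14, 17]}, out=55

Final answer: 55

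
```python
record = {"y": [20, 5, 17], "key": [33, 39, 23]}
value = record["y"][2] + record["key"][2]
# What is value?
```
Trace:
  record={'y': [20, 5, 17], 'key': [33, 39, 23]}
  record={'y': [20, 5, 17], 'key': [33, 39, 23]}, value=40

Final answer: 40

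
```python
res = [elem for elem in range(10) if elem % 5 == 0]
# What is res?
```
Trace:
  elem=0
  elem=1
  elem=2
  elem=3
  elem=4
  elem=5
  elem=6
  elem=7
  elem=8
  elem=9
  res=[0, 5]

Final answer: [0, 5]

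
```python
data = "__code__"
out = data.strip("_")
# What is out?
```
Trace:
  data='__code__'
  data='__code__', out='code'

Final answer: 'code'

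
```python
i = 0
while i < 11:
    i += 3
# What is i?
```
Trace:
  i=0
  i=3
  i=6
  i=9
  i=12

Final answer: 12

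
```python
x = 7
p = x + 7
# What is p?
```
Trace:
  x=7
  x=7, p=14

Final answer: 14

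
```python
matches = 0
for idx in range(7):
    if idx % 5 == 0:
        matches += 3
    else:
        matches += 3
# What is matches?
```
Trace:
  matches=0
  matches=3, idx=0
  matches=6, idx=1
  matches=9, idx=2
  matches=12, idx=3
  matches=15, idx=4
  matches=18, idx=5
  matches=21, idx=6

Final answer: 21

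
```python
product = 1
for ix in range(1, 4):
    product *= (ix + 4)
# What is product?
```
Trace:
  product=1
  product=5, ix=1
  product=30, ix=2
  product=210, ix=3

Final answer: 210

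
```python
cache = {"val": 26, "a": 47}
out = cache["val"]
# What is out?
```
Trace:
  cache={'val': 26, 'a': 47}
  cache={'val': 26, 'a': 47}, out=26

Final answer: 26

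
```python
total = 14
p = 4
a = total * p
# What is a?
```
Trace:
  total=14
  total=14, p=4
  total=14, p=4, a=56

Final answer: 56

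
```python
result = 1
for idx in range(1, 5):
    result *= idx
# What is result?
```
Trace:
  result=1
  result=1, idx=1
  result=2, idx=2
  result=6, idx=3
  result=24, idx=4

Final answer: 24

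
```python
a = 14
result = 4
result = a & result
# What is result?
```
Trace:
  a=14
  a=14, result=4
  a=14, result=4

Final answer: 4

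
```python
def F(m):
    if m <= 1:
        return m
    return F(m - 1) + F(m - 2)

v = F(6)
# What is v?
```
Call trace (a repeated sub-call is expanded the first time; later identical calls just restate its return value):
F(m=6)
  F(m=5)
    F(m=4)
      F(m=3)
        F(m=2)
          F(m=1)
          -> return 1
          F(m=0)
          -> return 0
        -> return 1
        F(m=1)
        -> return 1
      -> return 2
      F(m=2) -> return 1  (same call as traced above)
    -> return 3
    F(m=3) -> return 2  (same call as traced above)
  -> return 5
  F(m=4) -> return 3  (same call as traced above)
-> return 8

Final answer: 8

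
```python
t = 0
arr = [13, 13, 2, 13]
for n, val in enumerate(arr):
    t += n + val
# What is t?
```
Trace:
  t=0
  t=13, n=0, val=13
  t=27, n=1, val=13
  t=31, n=2, val=2
  t=47, n=3, val=13

Final answer: 47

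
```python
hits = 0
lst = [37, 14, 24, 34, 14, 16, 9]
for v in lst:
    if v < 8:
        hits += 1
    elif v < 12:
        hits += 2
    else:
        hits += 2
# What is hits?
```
Trace:
  hits=0
  hits=2, v=37
  hits=4, v=14
  hits=6, v=24
  hits=8, v=34
  hits=10, v=14
  hits=12, v=16
  hits=14, v=9

Final answer: 14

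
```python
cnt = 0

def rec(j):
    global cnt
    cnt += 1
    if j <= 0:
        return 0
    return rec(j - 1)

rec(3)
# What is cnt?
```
Call trace:
rec(j=3)
  rec(j=2)
    rec(j=1)
      rec(j=0)
      -> return 0
    -> return 0
  -> return 0
-> return 0

cnt is incremented once per call. rec is entered once for each j = 3, 2, 1, 0 (the j <= 0 call returns without recursing), i.e. 3 + 1 calls.
cnt = 4

Final answer: 4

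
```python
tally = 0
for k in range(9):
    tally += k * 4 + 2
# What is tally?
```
Trace:
  tally=0
  tally=2, k=0
  tally=8, k=1
  tally=18, k=2
  tally=32, k=3
  tally=50, k=4
  tally=72, k=5
  tally=98, k=6
  tally=128, k=7
  tally=162, k=8

Final answer: 162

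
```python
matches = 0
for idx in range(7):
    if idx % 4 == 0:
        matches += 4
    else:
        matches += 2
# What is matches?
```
Trace:
  matches=0
  matches=4, idx=0
  matches=6, idx=1
  matches=8, idx=2
  matches=10, idx=3
  matches=14, idx=4
  matches=16, idx=5
  matches=18, idx=6

Final answer: 18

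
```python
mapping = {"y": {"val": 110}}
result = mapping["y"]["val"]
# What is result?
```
Trace:
  mapping={'y': {'val': 110}}
  mapping={'y': {'val': 110}}, result=110

Final answer: 110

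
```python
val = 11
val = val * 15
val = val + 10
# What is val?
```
Trace:
  val=11
  val=165
  val=175

Final answer: 175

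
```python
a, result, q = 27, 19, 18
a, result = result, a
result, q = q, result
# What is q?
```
Trace:
  a=27, result=19, q=18
  a=19, result=27, q=18
  a=19, result=18, q=27

Final answer: 27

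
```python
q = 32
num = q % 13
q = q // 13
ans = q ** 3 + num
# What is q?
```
Trace:
  q=32
  q=32, num=6
  q=2, num=6
  q=2, num=6, ans=14

Final answer: 2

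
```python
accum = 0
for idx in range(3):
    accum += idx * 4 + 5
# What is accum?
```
Trace:
  accum=0
  accum=5, idx=0
  accum=14, idx=1
  accum=27, idx=2

Final answer: 27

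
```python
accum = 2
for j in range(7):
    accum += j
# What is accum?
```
Trace:
  accum=2
  accum=2, j=0
  accum=3, j=1
  accum=5, j=2
  accum=8, j=3
  accum=12, j=4
  accum=17, j=5
  accum=23, j=6

Final answer: 23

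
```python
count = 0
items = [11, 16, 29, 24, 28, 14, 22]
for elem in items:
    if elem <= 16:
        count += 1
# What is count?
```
Trace:
  count=0
  count=1, elem=11
  count=2, elem=16
  count=2, elem=29
  count=2, elem=24
  count=2, elem=28
  count=3, elem=14
  count=3, elem=22

Final answer: 3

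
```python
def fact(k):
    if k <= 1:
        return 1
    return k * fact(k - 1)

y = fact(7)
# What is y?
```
Call trace:
fact(k=7)
  fact(k=6)
    fact(k=5)
      fact(k=4)
        fact(k=3)
          fact(k=2)
            fact(k=1)
            -> return 1
          -> return 2
        -> return 6
      -> return 24
    -> return 120
  -> return 720
-> return 5040

Final answer: 5040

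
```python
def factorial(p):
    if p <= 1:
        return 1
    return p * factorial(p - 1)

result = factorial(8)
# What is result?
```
Call trace:
factorial(p=8)
  factorial(p=7)
    factorial(p=6)
      factorial(p=5)
        factorial(p=4)
          factorial(p=3)
            factorial(p=2)
              factorial(p=1)
              -> return 1
            -> return 2
          -> return 6
        -> return 24
      -> return 120
    -> return 720
  -> return 5040
-> return 40320

Final answer: 40320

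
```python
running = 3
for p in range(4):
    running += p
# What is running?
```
Trace:
  running=3
  running=3, p=0
  running=4, p=1
  running=6, p=2
  running=9, p=3

Final answer: 9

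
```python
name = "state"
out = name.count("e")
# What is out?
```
Trace:
  name='state'
  name='state', out=1

Final answer: 1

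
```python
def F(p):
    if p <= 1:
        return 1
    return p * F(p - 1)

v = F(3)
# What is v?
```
Call trace:
F(p=3)
  F(p=2)
    F(p=1)
    -> return 1
  -> return 2
-> return 6

Final answer: 6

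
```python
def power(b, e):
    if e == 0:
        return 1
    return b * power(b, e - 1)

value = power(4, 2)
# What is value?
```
Call trace:
power(b=4, e=2)
  power(b=4, e=1)
    power(b=4, e=0)
    -> return 1
  -> return 4
-> return 16

Final answer: 16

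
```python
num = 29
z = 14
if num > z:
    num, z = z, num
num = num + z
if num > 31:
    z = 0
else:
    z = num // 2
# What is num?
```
Trace:
  num=29
  num=29, z=14
  num=14, z=29
  num=43, z=29
  num=43, z=0

Final answer: 43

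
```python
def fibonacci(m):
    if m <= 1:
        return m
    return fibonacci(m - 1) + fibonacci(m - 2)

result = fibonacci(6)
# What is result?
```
Call trace (a repeated sub-call is expanded the first time; later identical calls just restate its return value):
fibonacci(m=6)
  fibonacci(m=5)
    fibonacci(m=4)
      fibonacci(m=3)
        fibonacci(m=2)
          fibonacci(m=1)
          -> return 1
          fibonacci(m=0)
          -> return 0
        -> return 1
        fibonacci(m=1)
        -> return 1
      -> return 2
      fibonacci(m=2) -> return 1  (same call as traced above)
    -> return 3
    fibonacci(m=3) -> return 2  (same call as traced above)
  -> return 5
  fibonacci(m=4) -> return 3  (same call as traced above)
-> return 8

Final answer: 8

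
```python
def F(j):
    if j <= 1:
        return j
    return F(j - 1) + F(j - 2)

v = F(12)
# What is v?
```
Call trace (a repeated sub-call is expanded the first time; later identical calls just restate its return value):
F(j=12)
  F(j=11)
    F(j=10)
      F(j=9)
        F(j=8)
          F(j=7)
            F(j=6)
              F(j=5)
                F(j=4)
                  F(j=3)
                    F(j=2)
                      F(j=1)
                      -> return 1
                      F(j=0)
                      -> return 0
                    -> return 1
                    F(j=1)
                    -> return 1
                  -> return 2
                  F(j=2) -> return 1  (same call as traced above)
                -> return 3
                F(j=3) -> return 2  (same call as traced above)
              -> return 5
              F(j=4) -> return 3  (same call as traced above)
            -> return 8
            F(j=5) -> return 5  (same call as traced above)
          -> return 13
          F(j=6) -> return 8  (same call as traced above)
        -> return 21
        F(j=7) -> return 13  (same call as traced above)
      -> return 34
      F(j=8) -> return 21  (same call as traced above)
    -> return 55
    F(j=9) -> return 34  (same call as traced above)
  -> return 89
  F(j=10) -> return 55  (same call as traced above)
-> return 144

Final answer: 144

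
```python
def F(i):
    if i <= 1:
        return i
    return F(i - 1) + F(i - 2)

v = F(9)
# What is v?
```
Call trace (a repeated sub-call is expanded the first time; later identical calls just restate its return value):
F(i=9)
  F(i=8)
    F(i=7)
      F(i=6)
        F(i=5)
          F(i=4)
            F(i=3)
              F(i=2)
                F(i=1)
                -> return 1
                F(i=0)
                -> return 0
              -> return 1
              F(i=1)
              -> return 1
            -> return 2
            F(i=2) -> return 1  (same call as traced above)
          -> return 3
          F(i=3) -> return 2  (same call as traced above)
        -> return 5
        F(i=4) -> return 3  (same call as traced above)
      -> return 8
      F(i=5) -> return 5  (same call as traced above)
    -> return 13
    F(i=6) -> return 8  (same call as traced above)
  -> return 21
  F(i=7) -> return 13  (same call as traced above)
-> return 34

Final answer: 34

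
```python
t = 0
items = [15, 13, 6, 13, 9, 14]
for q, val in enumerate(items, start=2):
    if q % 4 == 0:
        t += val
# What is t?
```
Trace:
  t=0
  t=0, q=2, val=15
  t=0, q=3, val=13
  t=6, q=4, val=6
  t=6, q=5, val=13
  t=6, q=6, val=9
  t=6, q=7, val=14

Final answer: 6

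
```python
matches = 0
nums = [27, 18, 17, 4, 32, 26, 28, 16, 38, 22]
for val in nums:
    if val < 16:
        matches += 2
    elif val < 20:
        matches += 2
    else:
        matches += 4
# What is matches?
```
Trace:
  matches=0
  matches=4, val=27
  matches=6, val=18
  matches=8, val=17
  matches=10, val=4
  matches=14, val=32
  matches=18, val=26
  matches=22, val=28
  matches=24, val=16
  matches=28, val=38
  matches=32, val=22

Final answer: 32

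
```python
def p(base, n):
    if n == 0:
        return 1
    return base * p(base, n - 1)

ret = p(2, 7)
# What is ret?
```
Call trace:
p(base=2, n=7)
  p(base=2, n=6)
    p(base=2, n=5)
      p(base=2, n=4)
        p(base=2, n=3)
          p(base=2, n=2)
            p(base=2, n=1)
              p(base=2, n=0)
              -> return 1
            -> return 2
          -> return 4
        -> return 8
      -> return 16
    -> return 32
  -> return 64
-> return 128

Final answer: 128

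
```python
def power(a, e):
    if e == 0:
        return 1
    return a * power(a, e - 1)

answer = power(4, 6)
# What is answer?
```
Call trace:
power(a=4, e=6)
  power(a=4, e=5)
    power(a=4, e=4)
      power(a=4, e=3)
        power(a=4, e=2)
          power(a=4, e=1)
            power(a=4, e=0)
            -> return 1
          -> return 4
        -> return 16
      -> return 64
    -> return 256
  -> return 1024
-> return 4096

Final answer: 4096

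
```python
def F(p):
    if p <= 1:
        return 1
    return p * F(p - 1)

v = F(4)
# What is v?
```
Call trace:
F(p=4)
  F(p=3)
    F(p=2)
      F(p=1)
      -> return 1
    -> return 2
  -> return 6
-> return 24

Final answer: 24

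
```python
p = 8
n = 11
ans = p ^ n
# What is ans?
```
Trace:
  p=8
  p=8, n=11
  p=8, n=11, ans=3

Final answer: 3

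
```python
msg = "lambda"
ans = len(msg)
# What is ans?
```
Trace:
  msg='lambda'
  msg='lambda', ans=6

Final answer: 6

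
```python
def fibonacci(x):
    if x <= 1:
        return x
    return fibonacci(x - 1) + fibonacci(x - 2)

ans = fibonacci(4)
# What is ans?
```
Call trace (a repeated sub-call is expanded the first time; later identical calls just restate its return value):
fibonacci(x=4)
  fibonacci(x=3)
    fibonacci(x=2)
      fibonacci(x=1)
      -> return 1
      fibonacci(x=0)
      -> return 0
    -> return 1
    fibonacci(x=1)
    -> return 1
  -> return 2
  fibonacci(x=2) -> return 1  (same call as traced above)
-> return 3

Final answer: 3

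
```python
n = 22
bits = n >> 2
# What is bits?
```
Trace:
  n=22
  n=22, bits=5

Final answer: 5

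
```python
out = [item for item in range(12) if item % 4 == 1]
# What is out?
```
Trace:
  item=0
  item=1
  item=2
  item=3
  item=4
  item=5
  item=6
  item=7
  item=8
  item=9
  item=10
  item=11
  out=[1, 5, 9]

Final answer: [1, 5, 9]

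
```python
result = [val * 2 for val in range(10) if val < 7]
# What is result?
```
Trace:
  val=0
  val=1
  val=2
  val=3
  val=4
  val=5
  val=6
  val=7
  val=8
  val=9
  result=[0, 2, 4, 6, 8, 10, 12]

Final answer: [0, 2, 4, 6, 8, 10, 12]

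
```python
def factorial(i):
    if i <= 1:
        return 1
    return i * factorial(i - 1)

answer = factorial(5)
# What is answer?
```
Call trace:
factorial(i=5)
  factorial(i=4)
    factorial(i=3)
      factorial(i=2)
        factorial(i=1)
        -> return 1
      -> return 2
    -> return 6
  -> return 24
-> return 120

Final answer: 120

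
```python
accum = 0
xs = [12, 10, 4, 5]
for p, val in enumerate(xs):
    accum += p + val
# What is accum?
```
Trace:
  accum=0
  accum=12, p=0, val=12
  accum=23, p=1, val=10
  accum=29, p=2, val=4
  accum=37, p=3, val=5

Final answer: 37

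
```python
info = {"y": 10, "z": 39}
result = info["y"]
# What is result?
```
Trace:
  info={'y': 10, 'z': 39}
  info={'y': 10, 'z': 39}, result=10

Final answer: 10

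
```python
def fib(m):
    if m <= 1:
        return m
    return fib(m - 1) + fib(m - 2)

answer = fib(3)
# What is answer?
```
Call trace:
fib(m=3)
  fib(m=2)
    fib(m=1)
    -> return 1
    fib(m=0)
    -> return 0
  -> return 1
  fib(m=1)
  -> return 1
-> return 2

Final answer: 2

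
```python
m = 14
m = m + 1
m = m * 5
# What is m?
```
Trace:
  m=14
  m=15
  m=75

Final answer: 75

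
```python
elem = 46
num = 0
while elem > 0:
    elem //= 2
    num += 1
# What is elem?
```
Trace:
  elem=46
  elem=46, num=0
  elem=23, num=1
  elem=11, num=2
  elem=5, num=3
  elem=2, num=4
  elem=1, num=5
  elem=0, num=6

Final answer: 0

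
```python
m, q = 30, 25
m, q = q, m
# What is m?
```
Trace:
  m=30, q=25
  m=25, q=30

Final answer: 25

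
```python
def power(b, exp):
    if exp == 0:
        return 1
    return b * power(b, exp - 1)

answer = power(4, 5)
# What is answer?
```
Call trace:
power(b=4, exp=5)
  power(b=4, exp=4)
    power(b=4, exp=3)
      power(b=4, exp=2)
        power(b=4, exp=1)
          power(b=4, exp=0)
          -> return 1
        -> return 4
      -> return 16
    -> return 64
  -> return 256
-> return 1024

Final answer: 1024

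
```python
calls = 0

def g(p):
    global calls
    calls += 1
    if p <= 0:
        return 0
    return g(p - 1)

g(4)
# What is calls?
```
Call trace:
g(p=4)
  g(p=3)
    g(p=2)
      g(p=1)
        g(p=0)
        -> return 0
      -> return 0
    -> return 0
  -> return 0
-> return 0

calls is incremented once per call. g is entered once for each p = 4, 3, 2, 1, 0 (the p <= 0 call returns without recursing), i.e. 4 + 1 calls.
calls = 5

Final answer: 5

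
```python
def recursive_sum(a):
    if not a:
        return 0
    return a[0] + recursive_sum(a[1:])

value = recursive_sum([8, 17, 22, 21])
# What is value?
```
Call trace:
recursive_sum(a=[8, 17, 22, 21])
  recursive_sum(a=[17, 22, 21])
    recursive_sum(a=[22, 21])
      recursive_sum(a=[21])
        recursive_sum(a=[])
        -> return 0
      -> return 21
    -> return 43
  -> return 60
-> return 68

Final answer: 68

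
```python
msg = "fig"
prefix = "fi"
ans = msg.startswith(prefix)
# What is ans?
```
Trace:
  msg='fig'
  msg='fig', prefix='fi'
  msg='fig', prefix='fi', ans=True

Final answer: True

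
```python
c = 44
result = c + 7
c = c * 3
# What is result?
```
Trace:
  c=44
  c=44, result=51
  c=132, result=51

Final answer: 51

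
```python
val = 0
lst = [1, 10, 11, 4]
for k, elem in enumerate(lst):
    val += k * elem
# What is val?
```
Trace:
  val=0
  val=0, k=0, elem=1
  val=10, k=1, elem=10
  val=32, k=2, elem=11
  val=44, k=3, elem=4

Final answer: 44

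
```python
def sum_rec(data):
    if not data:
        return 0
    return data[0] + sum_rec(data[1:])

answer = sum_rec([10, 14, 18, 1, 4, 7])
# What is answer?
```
Call trace:
sum_rec(data=[10, 14, 18, 1, 4, 7])
  sum_rec(data=[14, 18, 1, 4, 7])
    sum_rec(data=[18, 1, 4, 7])
      sum_rec(data=[1, 4, 7])
        sum_rec(data=[4, 7])
          sum_rec(data=[7])
            sum_rec(data=[])
            -> return 0
          -> return 7
        -> return 11
      -> return 12
    -> return 30
  -> return 44
-> return 54

Final answer: 54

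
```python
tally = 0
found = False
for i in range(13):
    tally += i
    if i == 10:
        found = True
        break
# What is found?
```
Trace:
  tally=0
  tally=0, found=False
  tally=0, found=False, i=0
  tally=1, found=False, i=1
  tally=3, found=False, i=2
  tally=6, found=False, i=3
  tally=10, found=False, i=4
  tally=15, found=False, i=5
  tally=21, found=False, i=6
  tally=28, found=False, i=7
  tally=36, found=False, i=8
  tally=45, found=False, i=9
  tally=55, found=True, i=10

Final answer: True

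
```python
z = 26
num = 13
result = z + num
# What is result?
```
Trace:
  z=26
  z=26, num=13
  z=26, num=13, result=39

Final answer: 39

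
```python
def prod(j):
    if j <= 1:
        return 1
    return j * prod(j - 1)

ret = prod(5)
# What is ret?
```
Call trace:
prod(j=5)
  prod(j=4)
    prod(j=3)
      prod(j=2)
        prod(j=1)
        -> return 1
      -> return 2
    -> return 6
  -> return 24
-> return 120

Final answer: 120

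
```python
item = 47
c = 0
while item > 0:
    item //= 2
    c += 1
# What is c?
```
Trace:
  item=47
  item=47, c=0
  item=23, c=1
  item=11, c=2
  item=5, c=3
  item=2, c=4
  item=1, c=5
  item=0, c=6

Final answer: 6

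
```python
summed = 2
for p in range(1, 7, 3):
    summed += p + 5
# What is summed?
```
Trace:
  summed=2
  summed=8, p=1
  summed=17, p=4

Final answer: 17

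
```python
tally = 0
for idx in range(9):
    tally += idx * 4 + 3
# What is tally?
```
Trace:
  tally=0
  tally=3, idx=0
  tally=10, idx=1
  tally=21, idx=2
  tally=36, idx=3
  tally=55, idx=4
  tally=78, idx=5
  tally=105, idx=6
  tally=136, idx=7
  tally=171, idx=8

Final answer: 171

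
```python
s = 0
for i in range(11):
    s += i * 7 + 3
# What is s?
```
Trace:
  s=0
  s=3, i=0
  s=13, i=1
  s=30, i=2
  s=54, i=3
  s=85, i=4
  s=123, i=5
  s=168, i=6
  s=220, i=7
  s=279, i=8
  s=345, i=9
  s=418, i=10

Final answer: 418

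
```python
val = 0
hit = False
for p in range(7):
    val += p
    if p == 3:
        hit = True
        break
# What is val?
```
Trace:
  val=0
  val=0, hit=False
  val=0, hit=False, p=0
  val=1, hit=False, p=1
  val=3, hit=False, p=2
  val=6, hit=True, p=3

Final answer: 6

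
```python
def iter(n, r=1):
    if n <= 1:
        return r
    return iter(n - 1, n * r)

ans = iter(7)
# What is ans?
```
Call trace:
iter(n=7, r=1)
  iter(n=6, r=7)
    iter(n=5, r=42)
      iter(n=4, r=210)
        iter(n=3, r=840)
          iter(n=2, r=2520)
            iter(n=1, r=5040)
            -> return 5040
          -> return 5040
        -> return 5040
      -> return 5040
    -> return 5040
  -> return 5040
-> return 5040

Final answer: 5040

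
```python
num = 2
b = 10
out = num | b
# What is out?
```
Trace:
  num=2
  num=2, b=10
  num=2, b=10, out=10

Final answer: 10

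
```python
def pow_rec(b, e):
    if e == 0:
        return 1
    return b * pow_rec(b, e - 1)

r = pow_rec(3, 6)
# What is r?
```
Call trace:
pow_rec(b=3, e=6)
  pow_rec(b=3, e=5)
    pow_rec(b=3, e=4)
      pow_rec(b=3, e=3)
        pow_rec(b=3, e=2)
          pow_rec(b=3, e=1)
            pow_rec(b=3, e=0)
            -> return 1
          -> return 3
        -> return 9
      -> return 27
    -> return 81
  -> return 243
-> return 729

Final answer: 729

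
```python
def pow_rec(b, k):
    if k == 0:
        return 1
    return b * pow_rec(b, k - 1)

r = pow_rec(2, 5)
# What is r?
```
Call trace:
pow_rec(b=2, k=5)
  pow_rec(b=2, k=4)
    pow_rec(b=2, k=3)
      pow_rec(b=2, k=2)
        pow_rec(b=2, k=1)
          pow_rec(b=2, k=0)
          -> return 1
        -> return 2
      -> return 4
    -> return 8
  -> return 16
-> return 32

Final answer: 32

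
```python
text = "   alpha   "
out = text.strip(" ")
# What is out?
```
Trace:
  text='   alpha   '
  text='   alpha   ', out='alpha'

Final answer: 'alpha'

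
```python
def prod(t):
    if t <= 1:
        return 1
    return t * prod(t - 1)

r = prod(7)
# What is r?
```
Call trace:
prod(t=7)
  prod(t=6)
    prod(t=5)
      prod(t=4)
        prod(t=3)
          prod(t=2)
            prod(t=1)
            -> return 1
          -> return 2
        -> return 6
      -> return 24
    -> return 120
  -> return 720
-> return 5040

Final answer: 5040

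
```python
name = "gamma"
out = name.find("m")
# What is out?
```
Trace:
  name='gamma'
  name='gamma', out=2

Final answer: 2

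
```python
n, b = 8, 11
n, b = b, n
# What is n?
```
Trace:
  n=8, b=11
  n=11, b=8

Final answer: 11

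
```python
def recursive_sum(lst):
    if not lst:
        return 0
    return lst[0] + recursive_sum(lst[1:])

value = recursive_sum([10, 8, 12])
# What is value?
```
Call trace:
recursive_sum(lst=[10, 8, 12])
  recursive_sum(lst=[8, 12])
    recursive_sum(lst=[12])
      recursive_sum(lst=[])
      -> return 0
    -> return 12
  -> return 20
-> return 30

Final answer: 30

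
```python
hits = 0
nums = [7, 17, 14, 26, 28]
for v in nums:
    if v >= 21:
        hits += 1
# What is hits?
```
Trace:
  hits=0
  hits=0, v=7
  hits=0, v=17
  hits=0, v=14
  hits=1, v=26
  hits=2, v=28

Final answer: 2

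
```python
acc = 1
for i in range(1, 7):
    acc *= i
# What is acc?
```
Trace:
  acc=1
  acc=1, i=1
  acc=2, i=2
  acc=6, i=3
  acc=24, i=4
  acc=120, i=5
  acc=720, i=6

Final answer: 720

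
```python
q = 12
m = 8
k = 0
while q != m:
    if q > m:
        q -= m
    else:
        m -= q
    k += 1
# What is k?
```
Trace:
  q=12
  q=12, m=8
  q=12, m=8, k=0
  q=4, m=8, k=1
  q=4, m=4, k=2

Final answer: 2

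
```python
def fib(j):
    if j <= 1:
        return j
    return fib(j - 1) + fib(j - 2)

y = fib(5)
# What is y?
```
Call trace (a repeated sub-call is expanded the first time; later identical calls just restate its return value):
fib(j=5)
  fib(j=4)
    fib(j=3)
      fib(j=2)
        fib(j=1)
        -> return 1
        fib(j=0)
        -> return 0
      -> return 1
      fib(j=1)
      -> return 1
    -> return 2
    fib(j=2) -> return 1  (same call as traced above)
  -> return 3
  fib(j=3) -> return 2  (same call as traced above)
-> return 5

Final answer: 5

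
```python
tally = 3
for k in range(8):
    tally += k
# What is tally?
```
Trace:
  tally=3
  tally=3, k=0
  tally=4, k=1
  tally=6, k=2
  tally=9, k=3
  tally=13, k=4
  tally=18, k=5
  tally=24, k=6
  tally=31, k=7

Final answer: 31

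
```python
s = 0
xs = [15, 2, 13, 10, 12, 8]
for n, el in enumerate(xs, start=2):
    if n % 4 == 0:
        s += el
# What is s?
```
Trace:
  s=0
  s=0, n=2, el=15
  s=0, n=3, el=2
  s=13, n=4, el=13
  s=13, n=5, el=10
  s=13, n=6, el=12
  s=13, n=7, el=8

Final answer: 13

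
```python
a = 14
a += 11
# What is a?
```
Trace:
  a=14
  a=25

Final answer: 25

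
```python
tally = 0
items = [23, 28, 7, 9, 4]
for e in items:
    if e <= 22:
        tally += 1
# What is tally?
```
Trace:
  tally=0
  tally=0, e=23
  tally=0, e=28
  tally=1, e=7
  tally=2, e=9
  tally=3, e=4

Final answer: 3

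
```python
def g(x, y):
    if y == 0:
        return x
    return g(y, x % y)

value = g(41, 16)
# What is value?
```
Call trace:
g(x=41, y=16)
  g(x=16, y=9)
    g(x=9, y=7)
      g(x=7, y=2)
        g(x=2, y=1)
          g(x=1, y=0)
          -> return 1
        -> return 1
      -> return 1
    -> return 1
  -> return 1
-> return 1

Final answer: 1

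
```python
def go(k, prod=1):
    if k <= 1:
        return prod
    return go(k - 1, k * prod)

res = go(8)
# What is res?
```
Call trace:
go(k=8, prod=1)
  go(k=7, prod=8)
    go(k=6, prod=56)
      go(k=5, prod=336)
        go(k=4, prod=1680)
          go(k=3, prod=6720)
            go(k=2, prod=20160)
              go(k=1, prod=40320)
              -> return 40320
            -> return 40320
          -> return 40320
        -> return 40320
      -> return 40320
    -> return 40320
  -> return 40320
-> return 40320

Final answer: 40320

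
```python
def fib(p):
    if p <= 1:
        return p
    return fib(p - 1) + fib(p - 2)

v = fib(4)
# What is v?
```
Call trace (a repeated sub-call is expanded the first time; later identical calls just restate its return value):
fib(p=4)
  fib(p=3)
    fib(p=2)
      fib(p=1)
      -> return 1
      fib(p=0)
      -> return 0
    -> return 1
    fib(p=1)
    -> return 1
  -> return 2
  fib(p=2) -> return 1  (same call as traced above)
-> return 3

Final answer: 3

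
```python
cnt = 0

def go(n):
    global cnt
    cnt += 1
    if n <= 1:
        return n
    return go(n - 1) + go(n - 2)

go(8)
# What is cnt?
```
Call trace (a repeated sub-call is expanded the first time; later identical calls just restate its return value):
go(n=8)
  go(n=7)
    go(n=6)
      go(n=5)
        go(n=4)
          go(n=3)
            go(n=2)
              go(n=1)
              -> return 1
              go(n=0)
              -> return 0
            -> return 1
            go(n=1)
            -> return 1
          -> return 2
          go(n=2) -> return 1  (same call as traced above)
        -> return 3
        go(n=3) -> return 2  (same call as traced above)
      -> return 5
      go(n=4) -> return 3  (same call as traced above)
    -> return 8
    go(n=5) -> return 5  (same call as traced above)
  -> return 13
  go(n=6) -> return 8  (same call as traced above)
-> return 21

cnt is incremented once per call, so count the calls in each subtree. Let C(n) = number of calls made by go(n).
C(0) = C(1) = 1 (base case, no recursion); C(n) = 1 + C(n - 1) + C(n - 2) otherwise.
C(2) = 1 + C(1) + C(0) = 1 + 1 + 1 = 3
C(3) = 1 + C(2) + C(1) = 1 + 3 + 1 = 5
C(4) = 1 + C(3) + C(2) = 1 + 5 + 3 = 9
C(5) = 1 + C(4) + C(3) = 1 + 9 + 5 = 15
C(6) = 1 + C(5) + C(4) = 1 + 15 + 9 = 25
C(7) = 1 + C(6) + C(5) = 1 + 25 + 15 = 41
C(8) = 1 + C(7) + C(6) = 1 + 41 + 25 = 67
cnt = C(8) = 67

Final answer: 67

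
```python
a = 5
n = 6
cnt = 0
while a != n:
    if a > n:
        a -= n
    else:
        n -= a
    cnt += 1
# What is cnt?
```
Trace:
  a=5
  a=5, n=6
  a=5, n=6, cnt=0
  a=5, n=1, cnt=1
  a=4, n=1, cnt=2
  a=3, n=1, cnt=3
  a=2, n=1, cnt=4
  a=1, n=1, cnt=5

Final answer: 5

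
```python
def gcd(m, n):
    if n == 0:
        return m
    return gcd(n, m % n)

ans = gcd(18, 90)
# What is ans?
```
Call trace:
gcd(m=18, n=90)
  gcd(m=90, n=18)
    gcd(m=18, n=0)
    -> return 18
  -> return 18
-> return 18

Final answer: 18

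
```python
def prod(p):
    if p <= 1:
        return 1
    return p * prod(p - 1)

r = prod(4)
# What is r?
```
Call trace:
prod(p=4)
  prod(p=3)
    prod(p=2)
      prod(p=1)
      -> return 1
    -> return 2
  -> return 6
-> return 24

Final answer: 24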